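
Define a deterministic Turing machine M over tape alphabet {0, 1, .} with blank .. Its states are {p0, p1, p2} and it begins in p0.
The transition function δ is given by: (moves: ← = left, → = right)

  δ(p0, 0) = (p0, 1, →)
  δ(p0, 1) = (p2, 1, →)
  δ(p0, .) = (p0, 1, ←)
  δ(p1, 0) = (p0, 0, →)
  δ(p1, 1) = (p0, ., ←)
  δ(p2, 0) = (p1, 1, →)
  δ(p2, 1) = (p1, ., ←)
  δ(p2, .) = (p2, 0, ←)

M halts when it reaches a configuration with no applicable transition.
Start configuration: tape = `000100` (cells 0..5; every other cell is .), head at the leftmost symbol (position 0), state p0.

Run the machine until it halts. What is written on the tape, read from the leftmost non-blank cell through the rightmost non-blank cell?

p0 | .[0]00100..   read 0 → write 1, move →, go to p0
p0 | .1[0]0100..   read 0 → write 1, move →, go to p0
p0 | .11[0]100..   read 0 → write 1, move →, go to p0
p0 | .111[1]00..   read 1 → write 1, move →, go to p2
p2 | .1111[0]0..   read 0 → write 1, move →, go to p1
p1 | .11111[0]..   read 0 → write 0, move →, go to p0
p0 | .111110[.].   read . → write 1, move ←, go to p0
p0 | .11111[0]1.   read 0 → write 1, move →, go to p0
p0 | .111111[1].   read 1 → write 1, move →, go to p2
p2 | .1111111[.]   read . → write 0, move ←, go to p2
p2 | .111111[1]0   read 1 → write ., move ←, go to p1
p1 | .11111[1].0   read 1 → write ., move ←, go to p0
p0 | .1111[1]..0   read 1 → write 1, move →, go to p2
p2 | .11111[.].0   read . → write 0, move ←, go to p2
p2 | .1111[1]0.0   read 1 → write ., move ←, go to p1
p1 | .111[1].0.0   read 1 → write ., move ←, go to p0
p0 | .11[1]..0.0   read 1 → write 1, move →, go to p2
p2 | .111[.].0.0   read . → write 0, move ←, go to p2
p2 | .11[1]0.0.0   read 1 → write ., move ←, go to p1
p1 | .1[1].0.0.0   read 1 → write ., move ←, go to p0
p0 | .[1]..0.0.0   read 1 → write 1, move →, go to p2
p2 | .1[.].0.0.0   read . → write 0, move ←, go to p2
p2 | .[1]0.0.0.0   read 1 → write ., move ←, go to p1
p1 | [.].0.0.0.0
The non-blank tape span at halt is 0.0.0.0.

0.0.0.0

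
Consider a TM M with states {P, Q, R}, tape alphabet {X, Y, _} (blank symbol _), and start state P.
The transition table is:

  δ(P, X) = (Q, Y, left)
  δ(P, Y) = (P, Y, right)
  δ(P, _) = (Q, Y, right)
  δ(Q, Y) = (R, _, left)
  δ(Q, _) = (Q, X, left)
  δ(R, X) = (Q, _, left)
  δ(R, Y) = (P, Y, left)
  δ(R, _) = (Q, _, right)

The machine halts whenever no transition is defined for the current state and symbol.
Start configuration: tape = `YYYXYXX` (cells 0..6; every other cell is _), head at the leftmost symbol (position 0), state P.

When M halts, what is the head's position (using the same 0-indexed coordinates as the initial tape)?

5

state=P head=0 tape=[Y]YYXYXX   (P,Y)→(P,Y,right)
state=P head=1 tape=Y[Y]YXYXX   (P,Y)→(P,Y,right)
state=P head=2 tape=YY[Y]XYXX   (P,Y)→(P,Y,right)
state=P head=3 tape=YYY[X]YXX   (P,X)→(Q,Y,left)
state=Q head=2 tape=YY[Y]YYXX   (Q,Y)→(R,_,left)
state=R head=1 tape=Y[Y]_YYXX   (R,Y)→(P,Y,left)
state=P head=0 tape=[Y]Y_YYXX   (P,Y)→(P,Y,right)
state=P head=1 tape=Y[Y]_YYXX   (P,Y)→(P,Y,right)
state=P head=2 tape=YY[_]YYXX   (P,_)→(Q,Y,right)
state=Q head=3 tape=YYY[Y]YXX   (Q,Y)→(R,_,left)
state=R head=2 tape=YY[Y]_YXX   (R,Y)→(P,Y,left)
state=P head=1 tape=Y[Y]Y_YXX   (P,Y)→(P,Y,right)
state=P head=2 tape=YY[Y]_YXX   (P,Y)→(P,Y,right)
state=P head=3 tape=YYY[_]YXX   (P,_)→(Q,Y,right)
state=Q head=4 tape=YYYY[Y]XX   (Q,Y)→(R,_,left)
state=R head=3 tape=YYY[Y]_XX   (R,Y)→(P,Y,left)
state=P head=2 tape=YY[Y]Y_XX   (P,Y)→(P,Y,right)
state=P head=3 tape=YYY[Y]_XX   (P,Y)→(P,Y,right)
state=P head=4 tape=YYYY[_]XX   (P,_)→(Q,Y,right)
state=Q head=5 tape=YYYYY[X]X
At halt the head is at cell 5.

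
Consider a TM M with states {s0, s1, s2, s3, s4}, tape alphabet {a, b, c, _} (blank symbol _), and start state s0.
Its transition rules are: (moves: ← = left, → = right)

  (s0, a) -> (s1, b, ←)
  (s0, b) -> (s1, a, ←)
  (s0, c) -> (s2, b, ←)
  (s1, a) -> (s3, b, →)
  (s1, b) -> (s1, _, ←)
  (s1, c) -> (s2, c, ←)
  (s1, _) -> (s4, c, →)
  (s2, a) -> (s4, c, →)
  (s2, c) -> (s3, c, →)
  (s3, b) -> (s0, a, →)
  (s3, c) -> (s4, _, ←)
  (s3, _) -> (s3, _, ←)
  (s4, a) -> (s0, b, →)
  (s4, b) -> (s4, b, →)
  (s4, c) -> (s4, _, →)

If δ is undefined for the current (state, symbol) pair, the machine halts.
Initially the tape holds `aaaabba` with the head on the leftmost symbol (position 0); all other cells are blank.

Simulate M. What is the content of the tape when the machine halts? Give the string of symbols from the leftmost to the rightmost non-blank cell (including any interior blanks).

s0 | __[a]aaabba   read a → write b, move ←, go to s1
s1 | _[_]baaabba   read _ → write c, move →, go to s4
s4 | _c[b]aaabba   read b → write b, move →, go to s4
s4 | _cb[a]aabba   read a → write b, move →, go to s0
s0 | _cbb[a]abba   read a → write b, move ←, go to s1
s1 | _cb[b]babba   read b → write _, move ←, go to s1
s1 | _c[b]_babba   read b → write _, move ←, go to s1
s1 | _[c]__babba   read c → write c, move ←, go to s2
s2 | [_]c__babba
The non-blank tape span at halt is c__babba.

c__babba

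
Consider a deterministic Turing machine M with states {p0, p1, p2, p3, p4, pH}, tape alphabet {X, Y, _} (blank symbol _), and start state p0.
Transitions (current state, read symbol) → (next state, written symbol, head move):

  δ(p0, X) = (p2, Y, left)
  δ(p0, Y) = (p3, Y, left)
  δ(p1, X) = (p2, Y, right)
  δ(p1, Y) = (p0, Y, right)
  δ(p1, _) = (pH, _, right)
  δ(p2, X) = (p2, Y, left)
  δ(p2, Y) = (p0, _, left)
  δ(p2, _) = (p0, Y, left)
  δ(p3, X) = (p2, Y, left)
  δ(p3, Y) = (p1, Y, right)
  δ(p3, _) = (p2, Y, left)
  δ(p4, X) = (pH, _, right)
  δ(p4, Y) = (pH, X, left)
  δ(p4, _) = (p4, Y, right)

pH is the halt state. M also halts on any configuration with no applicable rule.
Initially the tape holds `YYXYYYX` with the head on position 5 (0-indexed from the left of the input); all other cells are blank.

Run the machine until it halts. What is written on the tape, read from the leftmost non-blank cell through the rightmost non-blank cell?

YYXYY_Y

state=p0 head=5 tape=YYXYY[Y]X   (p0,Y)→(p3,Y,left)
state=p3 head=4 tape=YYXY[Y]YX   (p3,Y)→(p1,Y,right)
state=p1 head=5 tape=YYXYY[Y]X   (p1,Y)→(p0,Y,right)
state=p0 head=6 tape=YYXYYY[X]   (p0,X)→(p2,Y,left)
state=p2 head=5 tape=YYXYY[Y]Y   (p2,Y)→(p0,_,left)
state=p0 head=4 tape=YYXY[Y]_Y   (p0,Y)→(p3,Y,left)
state=p3 head=3 tape=YYX[Y]Y_Y   (p3,Y)→(p1,Y,right)
state=p1 head=4 tape=YYXY[Y]_Y   (p1,Y)→(p0,Y,right)
state=p0 head=5 tape=YYXYY[_]Y
The non-blank tape span at halt is YYXYY_Y.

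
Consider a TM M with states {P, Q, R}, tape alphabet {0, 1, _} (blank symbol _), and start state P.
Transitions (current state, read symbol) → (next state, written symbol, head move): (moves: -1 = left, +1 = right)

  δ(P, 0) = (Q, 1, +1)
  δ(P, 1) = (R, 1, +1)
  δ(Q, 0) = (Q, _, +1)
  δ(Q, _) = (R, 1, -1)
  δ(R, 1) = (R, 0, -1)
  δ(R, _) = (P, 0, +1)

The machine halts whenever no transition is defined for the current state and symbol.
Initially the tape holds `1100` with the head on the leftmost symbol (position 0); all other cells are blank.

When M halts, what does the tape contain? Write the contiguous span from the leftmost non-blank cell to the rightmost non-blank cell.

state=P head=0 tape=_[1]100___   (P,1)→(R,1,+1)
state=R head=1 tape=_1[1]00___   (R,1)→(R,0,-1)
state=R head=0 tape=_[1]000___   (R,1)→(R,0,-1)
state=R head=-1 tape=[_]0000___   (R,_)→(P,0,+1)
state=P head=0 tape=0[0]000___   (P,0)→(Q,1,+1)
state=Q head=1 tape=01[0]00___   (Q,0)→(Q,_,+1)
state=Q head=2 tape=01_[0]0___   (Q,0)→(Q,_,+1)
state=Q head=3 tape=01__[0]___   (Q,0)→(Q,_,+1)
state=Q head=4 tape=01___[_]__   (Q,_)→(R,1,-1)
state=R head=3 tape=01__[_]1__   (R,_)→(P,0,+1)
state=P head=4 tape=01__0[1]__   (P,1)→(R,1,+1)
state=R head=5 tape=01__01[_]_   (R,_)→(P,0,+1)
state=P head=6 tape=01__010[_]
The non-blank tape span at halt is 01__010.

01__010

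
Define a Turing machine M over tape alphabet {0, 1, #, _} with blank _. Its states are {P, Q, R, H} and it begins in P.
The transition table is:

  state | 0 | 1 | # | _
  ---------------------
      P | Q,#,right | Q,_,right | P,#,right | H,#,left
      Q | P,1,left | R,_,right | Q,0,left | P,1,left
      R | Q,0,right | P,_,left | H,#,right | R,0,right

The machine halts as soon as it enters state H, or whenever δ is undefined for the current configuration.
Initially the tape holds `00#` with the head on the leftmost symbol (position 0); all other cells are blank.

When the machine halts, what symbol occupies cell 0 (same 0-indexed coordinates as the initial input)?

#

P | [0]0#   read 0 → write #, move right, go to Q
Q | #[0]#   read 0 → write 1, move left, go to P
P | [#]1#   read # → write #, move right, go to P
P | #[1]#   read 1 → write _, move right, go to Q
Q | #_[#]   read # → write 0, move left, go to Q
Q | #[_]0   read _ → write 1, move left, go to P
P | [#]10   read # → write #, move right, go to P
P | #[1]0   read 1 → write _, move right, go to Q
Q | #_[0]   read 0 → write 1, move left, go to P
P | #[_]1   read _ → write #, move left, go to H
H | [#]#1
Cell 0 holds # when M halts.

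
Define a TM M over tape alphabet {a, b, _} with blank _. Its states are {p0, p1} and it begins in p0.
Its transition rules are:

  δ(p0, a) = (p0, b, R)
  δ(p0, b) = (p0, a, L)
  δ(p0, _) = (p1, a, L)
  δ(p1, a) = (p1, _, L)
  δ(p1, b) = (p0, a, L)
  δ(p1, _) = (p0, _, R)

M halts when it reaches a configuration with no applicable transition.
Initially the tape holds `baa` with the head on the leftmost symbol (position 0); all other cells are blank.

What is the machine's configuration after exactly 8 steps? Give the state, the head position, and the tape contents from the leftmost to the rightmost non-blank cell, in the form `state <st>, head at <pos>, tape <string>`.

state=p0 head=0 tape=__[b]aa_   (p0,b)→(p0,a,L)
state=p0 head=-1 tape=_[_]aaa_   (p0,_)→(p1,a,L)
state=p1 head=-2 tape=[_]aaaa_   (p1,_)→(p0,_,R)
state=p0 head=-1 tape=_[a]aaa_   (p0,a)→(p0,b,R)
state=p0 head=0 tape=_b[a]aa_   (p0,a)→(p0,b,R)
state=p0 head=1 tape=_bb[a]a_   (p0,a)→(p0,b,R)
state=p0 head=2 tape=_bbb[a]_   (p0,a)→(p0,b,R)
state=p0 head=3 tape=_bbbb[_]   (p0,_)→(p1,a,L)
state=p1 head=2 tape=_bbb[b]a
After 8 steps: state p1, head at 2, tape bbbba.

state p1, head at 2, tape bbbba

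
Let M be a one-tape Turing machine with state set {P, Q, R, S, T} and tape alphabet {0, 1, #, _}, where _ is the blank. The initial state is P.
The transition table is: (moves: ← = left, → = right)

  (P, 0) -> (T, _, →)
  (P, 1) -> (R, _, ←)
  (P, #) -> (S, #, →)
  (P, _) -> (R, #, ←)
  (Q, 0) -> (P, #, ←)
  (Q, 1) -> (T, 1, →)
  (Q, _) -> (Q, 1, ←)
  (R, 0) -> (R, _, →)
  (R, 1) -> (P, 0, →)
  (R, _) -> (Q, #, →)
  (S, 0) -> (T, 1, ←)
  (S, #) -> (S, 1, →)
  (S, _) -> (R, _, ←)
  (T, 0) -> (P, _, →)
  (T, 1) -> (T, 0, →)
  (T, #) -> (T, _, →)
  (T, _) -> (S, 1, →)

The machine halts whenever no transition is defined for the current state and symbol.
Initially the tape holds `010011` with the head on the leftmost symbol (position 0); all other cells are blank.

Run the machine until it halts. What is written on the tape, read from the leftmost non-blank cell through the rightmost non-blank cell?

0__00_#

P | [0]10011__   read 0 → write _, move →, go to T
T | _[1]0011__   read 1 → write 0, move →, go to T
T | _0[0]011__   read 0 → write _, move →, go to P
P | _0_[0]11__   read 0 → write _, move →, go to T
T | _0__[1]1__   read 1 → write 0, move →, go to T
T | _0__0[1]__   read 1 → write 0, move →, go to T
T | _0__00[_]_   read _ → write 1, move →, go to S
S | _0__001[_]   read _ → write _, move ←, go to R
R | _0__00[1]_   read 1 → write 0, move →, go to P
P | _0__000[_]   read _ → write #, move ←, go to R
R | _0__00[0]#   read 0 → write _, move →, go to R
R | _0__00_[#]
The non-blank tape span at halt is 0__00_#.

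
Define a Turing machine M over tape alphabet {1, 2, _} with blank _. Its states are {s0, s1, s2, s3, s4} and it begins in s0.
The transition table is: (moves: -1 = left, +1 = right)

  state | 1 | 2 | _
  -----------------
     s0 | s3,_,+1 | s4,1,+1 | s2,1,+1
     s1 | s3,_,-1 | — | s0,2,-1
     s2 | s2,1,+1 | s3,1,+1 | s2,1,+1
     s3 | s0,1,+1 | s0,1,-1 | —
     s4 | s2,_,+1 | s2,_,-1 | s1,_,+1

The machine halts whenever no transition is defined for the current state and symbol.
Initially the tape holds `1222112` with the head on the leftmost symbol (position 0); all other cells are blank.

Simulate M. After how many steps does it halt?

15

s0 | [1]222112___   read 1 → write _, move +1, go to s3
s3 | _[2]22112___   read 2 → write 1, move -1, go to s0
s0 | [_]122112___   read _ → write 1, move +1, go to s2
s2 | 1[1]22112___   read 1 → write 1, move +1, go to s2
s2 | 11[2]2112___   read 2 → write 1, move +1, go to s3
s3 | 111[2]112___   read 2 → write 1, move -1, go to s0
s0 | 11[1]1112___   read 1 → write _, move +1, go to s3
s3 | 11_[1]112___   read 1 → write 1, move +1, go to s0
s0 | 11_1[1]12___   read 1 → write _, move +1, go to s3
s3 | 11_1_[1]2___   read 1 → write 1, move +1, go to s0
s0 | 11_1_1[2]___   read 2 → write 1, move +1, go to s4
s4 | 11_1_11[_]__   read _ → write _, move +1, go to s1
s1 | 11_1_11_[_]_   read _ → write 2, move -1, go to s0
s0 | 11_1_11[_]2_   read _ → write 1, move +1, go to s2
s2 | 11_1_111[2]_   read 2 → write 1, move +1, go to s3
s3 | 11_1_1111[_]
M halts after 15 transitions.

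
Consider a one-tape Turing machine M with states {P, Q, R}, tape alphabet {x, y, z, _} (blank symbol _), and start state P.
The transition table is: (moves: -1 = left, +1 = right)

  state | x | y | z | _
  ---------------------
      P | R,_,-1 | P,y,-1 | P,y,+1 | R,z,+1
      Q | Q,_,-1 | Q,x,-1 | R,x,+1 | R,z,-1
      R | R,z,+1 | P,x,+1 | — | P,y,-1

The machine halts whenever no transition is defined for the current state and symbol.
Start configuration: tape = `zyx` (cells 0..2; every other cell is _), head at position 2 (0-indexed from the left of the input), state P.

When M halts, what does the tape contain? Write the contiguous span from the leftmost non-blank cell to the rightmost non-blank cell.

P | zy[x]_   read x → write _, move -1, go to R
R | z[y]__   read y → write x, move +1, go to P
P | zx[_]_   read _ → write z, move +1, go to R
R | zxz[_]   read _ → write y, move -1, go to P
P | zx[z]y   read z → write y, move +1, go to P
P | zxy[y]   read y → write y, move -1, go to P
P | zx[y]y   read y → write y, move -1, go to P
P | z[x]yy   read x → write _, move -1, go to R
R | [z]_yy
The non-blank tape span at halt is z_yy.

z_yy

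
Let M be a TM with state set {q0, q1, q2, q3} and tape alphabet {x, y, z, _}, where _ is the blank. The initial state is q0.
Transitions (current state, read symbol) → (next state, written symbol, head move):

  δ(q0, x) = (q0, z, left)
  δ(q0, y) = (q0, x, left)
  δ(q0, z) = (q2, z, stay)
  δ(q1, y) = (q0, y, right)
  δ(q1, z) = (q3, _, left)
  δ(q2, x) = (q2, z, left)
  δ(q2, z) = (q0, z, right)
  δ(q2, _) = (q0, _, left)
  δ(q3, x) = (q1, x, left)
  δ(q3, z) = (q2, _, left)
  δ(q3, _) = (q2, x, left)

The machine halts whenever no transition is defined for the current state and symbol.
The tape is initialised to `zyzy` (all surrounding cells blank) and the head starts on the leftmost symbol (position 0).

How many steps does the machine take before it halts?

20

state=q0 head=0 tape=[z]yzy_   (q0,z)→(q2,z,stay)
state=q2 head=0 tape=[z]yzy_   (q2,z)→(q0,z,right)
state=q0 head=1 tape=z[y]zy_   (q0,y)→(q0,x,left)
state=q0 head=0 tape=[z]xzy_   (q0,z)→(q2,z,stay)
state=q2 head=0 tape=[z]xzy_   (q2,z)→(q0,z,right)
state=q0 head=1 tape=z[x]zy_   (q0,x)→(q0,z,left)
state=q0 head=0 tape=[z]zzy_   (q0,z)→(q2,z,stay)
state=q2 head=0 tape=[z]zzy_   (q2,z)→(q0,z,right)
state=q0 head=1 tape=z[z]zy_   (q0,z)→(q2,z,stay)
state=q2 head=1 tape=z[z]zy_   (q2,z)→(q0,z,right)
state=q0 head=2 tape=zz[z]y_   (q0,z)→(q2,z,stay)
state=q2 head=2 tape=zz[z]y_   (q2,z)→(q0,z,right)
state=q0 head=3 tape=zzz[y]_   (q0,y)→(q0,x,left)
state=q0 head=2 tape=zz[z]x_   (q0,z)→(q2,z,stay)
state=q2 head=2 tape=zz[z]x_   (q2,z)→(q0,z,right)
state=q0 head=3 tape=zzz[x]_   (q0,x)→(q0,z,left)
state=q0 head=2 tape=zz[z]z_   (q0,z)→(q2,z,stay)
state=q2 head=2 tape=zz[z]z_   (q2,z)→(q0,z,right)
state=q0 head=3 tape=zzz[z]_   (q0,z)→(q2,z,stay)
state=q2 head=3 tape=zzz[z]_   (q2,z)→(q0,z,right)
state=q0 head=4 tape=zzzz[_]
M halts after 20 transitions.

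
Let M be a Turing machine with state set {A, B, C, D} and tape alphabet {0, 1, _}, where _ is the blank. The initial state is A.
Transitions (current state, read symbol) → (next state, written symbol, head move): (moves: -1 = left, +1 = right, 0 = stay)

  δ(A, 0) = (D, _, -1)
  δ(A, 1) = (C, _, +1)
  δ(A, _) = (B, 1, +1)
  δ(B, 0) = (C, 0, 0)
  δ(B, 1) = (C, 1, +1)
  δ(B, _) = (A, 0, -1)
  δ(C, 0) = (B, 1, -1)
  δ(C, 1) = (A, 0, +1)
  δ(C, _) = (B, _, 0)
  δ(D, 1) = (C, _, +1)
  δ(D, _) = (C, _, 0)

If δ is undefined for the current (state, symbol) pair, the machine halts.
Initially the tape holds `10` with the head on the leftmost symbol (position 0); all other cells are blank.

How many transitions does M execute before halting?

31

state=A head=0 tape=_[1]0___   (A,1)→(C,_,+1)
state=C head=1 tape=__[0]___   (C,0)→(B,1,-1)
state=B head=0 tape=_[_]1___   (B,_)→(A,0,-1)
state=A head=-1 tape=[_]01___   (A,_)→(B,1,+1)
state=B head=0 tape=1[0]1___   (B,0)→(C,0,0)
state=C head=0 tape=1[0]1___   (C,0)→(B,1,-1)
state=B head=-1 tape=[1]11___   (B,1)→(C,1,+1)
state=C head=0 tape=1[1]1___   (C,1)→(A,0,+1)
state=A head=1 tape=10[1]___   (A,1)→(C,_,+1)
state=C head=2 tape=10_[_]__   (C,_)→(B,_,0)
state=B head=2 tape=10_[_]__   (B,_)→(A,0,-1)
state=A head=1 tape=10[_]0__   (A,_)→(B,1,+1)
state=B head=2 tape=101[0]__   (B,0)→(C,0,0)
state=C head=2 tape=101[0]__   (C,0)→(B,1,-1)
state=B head=1 tape=10[1]1__   (B,1)→(C,1,+1)
state=C head=2 tape=101[1]__   (C,1)→(A,0,+1)
state=A head=3 tape=1010[_]_   (A,_)→(B,1,+1)
state=B head=4 tape=10101[_]   (B,_)→(A,0,-1)
state=A head=3 tape=1010[1]0   (A,1)→(C,_,+1)
state=C head=4 tape=1010_[0]   (C,0)→(B,1,-1)
state=B head=3 tape=1010[_]1   (B,_)→(A,0,-1)
state=A head=2 tape=101[0]01   (A,0)→(D,_,-1)
state=D head=1 tape=10[1]_01   (D,1)→(C,_,+1)
state=C head=2 tape=10_[_]01   (C,_)→(B,_,0)
state=B head=2 tape=10_[_]01   (B,_)→(A,0,-1)
state=A head=1 tape=10[_]001   (A,_)→(B,1,+1)
state=B head=2 tape=101[0]01   (B,0)→(C,0,0)
state=C head=2 tape=101[0]01   (C,0)→(B,1,-1)
state=B head=1 tape=10[1]101   (B,1)→(C,1,+1)
state=C head=2 tape=101[1]01   (C,1)→(A,0,+1)
state=A head=3 tape=1010[0]1   (A,0)→(D,_,-1)
state=D head=2 tape=101[0]_1
M halts after 31 transitions.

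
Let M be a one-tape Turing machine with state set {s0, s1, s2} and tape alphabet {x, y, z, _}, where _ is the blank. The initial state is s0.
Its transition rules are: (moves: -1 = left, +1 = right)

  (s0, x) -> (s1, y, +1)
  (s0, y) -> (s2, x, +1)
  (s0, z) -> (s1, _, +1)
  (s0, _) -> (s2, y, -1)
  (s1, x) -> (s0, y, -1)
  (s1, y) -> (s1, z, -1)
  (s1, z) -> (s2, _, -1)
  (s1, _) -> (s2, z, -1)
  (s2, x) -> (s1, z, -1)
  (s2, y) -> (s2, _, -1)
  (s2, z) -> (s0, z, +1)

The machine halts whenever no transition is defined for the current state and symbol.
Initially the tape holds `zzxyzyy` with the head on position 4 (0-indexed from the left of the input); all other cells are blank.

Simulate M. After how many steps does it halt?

state=s0 head=4 tape=zzxy[z]yy   (s0,z)→(s1,_,+1)
state=s1 head=5 tape=zzxy_[y]y   (s1,y)→(s1,z,-1)
state=s1 head=4 tape=zzxy[_]zy   (s1,_)→(s2,z,-1)
state=s2 head=3 tape=zzx[y]zzy   (s2,y)→(s2,_,-1)
state=s2 head=2 tape=zz[x]_zzy   (s2,x)→(s1,z,-1)
state=s1 head=1 tape=z[z]z_zzy   (s1,z)→(s2,_,-1)
state=s2 head=0 tape=[z]_z_zzy   (s2,z)→(s0,z,+1)
state=s0 head=1 tape=z[_]z_zzy   (s0,_)→(s2,y,-1)
state=s2 head=0 tape=[z]yz_zzy   (s2,z)→(s0,z,+1)
state=s0 head=1 tape=z[y]z_zzy   (s0,y)→(s2,x,+1)
state=s2 head=2 tape=zx[z]_zzy   (s2,z)→(s0,z,+1)
state=s0 head=3 tape=zxz[_]zzy   (s0,_)→(s2,y,-1)
state=s2 head=2 tape=zx[z]yzzy   (s2,z)→(s0,z,+1)
state=s0 head=3 tape=zxz[y]zzy   (s0,y)→(s2,x,+1)
state=s2 head=4 tape=zxzx[z]zy   (s2,z)→(s0,z,+1)
state=s0 head=5 tape=zxzxz[z]y   (s0,z)→(s1,_,+1)
state=s1 head=6 tape=zxzxz_[y]   (s1,y)→(s1,z,-1)
state=s1 head=5 tape=zxzxz[_]z   (s1,_)→(s2,z,-1)
state=s2 head=4 tape=zxzx[z]zz   (s2,z)→(s0,z,+1)
state=s0 head=5 tape=zxzxz[z]z   (s0,z)→(s1,_,+1)
state=s1 head=6 tape=zxzxz_[z]   (s1,z)→(s2,_,-1)
state=s2 head=5 tape=zxzxz[_]_
M halts after 21 transitions.

21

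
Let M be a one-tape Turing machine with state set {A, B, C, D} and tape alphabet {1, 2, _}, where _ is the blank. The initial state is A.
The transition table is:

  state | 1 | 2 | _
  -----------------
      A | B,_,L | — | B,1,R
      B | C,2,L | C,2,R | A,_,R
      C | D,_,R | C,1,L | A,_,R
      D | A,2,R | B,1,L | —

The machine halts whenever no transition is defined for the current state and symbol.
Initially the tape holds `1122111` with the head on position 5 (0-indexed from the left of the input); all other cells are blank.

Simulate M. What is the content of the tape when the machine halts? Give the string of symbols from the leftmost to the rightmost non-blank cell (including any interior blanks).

A | 11221[1]1   read 1 → write _, move L, go to B
B | 1122[1]_1   read 1 → write 2, move L, go to C
C | 112[2]2_1   read 2 → write 1, move L, go to C
C | 11[2]12_1   read 2 → write 1, move L, go to C
C | 1[1]112_1   read 1 → write _, move R, go to D
D | 1_[1]12_1   read 1 → write 2, move R, go to A
A | 1_2[1]2_1   read 1 → write _, move L, go to B
B | 1_[2]_2_1   read 2 → write 2, move R, go to C
C | 1_2[_]2_1   read _ → write _, move R, go to A
A | 1_2_[2]_1
The non-blank tape span at halt is 1_2_2_1.

1_2_2_1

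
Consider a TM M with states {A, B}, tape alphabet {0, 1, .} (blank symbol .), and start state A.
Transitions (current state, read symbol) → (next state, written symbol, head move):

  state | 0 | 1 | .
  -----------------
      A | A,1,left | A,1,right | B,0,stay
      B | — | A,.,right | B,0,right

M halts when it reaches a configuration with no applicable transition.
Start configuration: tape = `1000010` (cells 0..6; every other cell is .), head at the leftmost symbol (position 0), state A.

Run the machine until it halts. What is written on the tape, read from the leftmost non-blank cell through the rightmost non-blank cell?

11111110

state=A head=0 tape=[1]000010.   (A,1)→(A,1,right)
state=A head=1 tape=1[0]00010.   (A,0)→(A,1,left)
state=A head=0 tape=[1]100010.   (A,1)→(A,1,right)
state=A head=1 tape=1[1]00010.   (A,1)→(A,1,right)
state=A head=2 tape=11[0]0010.   (A,0)→(A,1,left)
state=A head=1 tape=1[1]10010.   (A,1)→(A,1,right)
state=A head=2 tape=11[1]0010.   (A,1)→(A,1,right)
state=A head=3 tape=111[0]010.   (A,0)→(A,1,left)
state=A head=2 tape=11[1]1010.   (A,1)→(A,1,right)
state=A head=3 tape=111[1]010.   (A,1)→(A,1,right)
state=A head=4 tape=1111[0]10.   (A,0)→(A,1,left)
state=A head=3 tape=111[1]110.   (A,1)→(A,1,right)
state=A head=4 tape=1111[1]10.   (A,1)→(A,1,right)
state=A head=5 tape=11111[1]0.   (A,1)→(A,1,right)
state=A head=6 tape=111111[0].   (A,0)→(A,1,left)
state=A head=5 tape=11111[1]1.   (A,1)→(A,1,right)
state=A head=6 tape=111111[1].   (A,1)→(A,1,right)
state=A head=7 tape=1111111[.]   (A,.)→(B,0,stay)
state=B head=7 tape=1111111[0]
The non-blank tape span at halt is 11111110.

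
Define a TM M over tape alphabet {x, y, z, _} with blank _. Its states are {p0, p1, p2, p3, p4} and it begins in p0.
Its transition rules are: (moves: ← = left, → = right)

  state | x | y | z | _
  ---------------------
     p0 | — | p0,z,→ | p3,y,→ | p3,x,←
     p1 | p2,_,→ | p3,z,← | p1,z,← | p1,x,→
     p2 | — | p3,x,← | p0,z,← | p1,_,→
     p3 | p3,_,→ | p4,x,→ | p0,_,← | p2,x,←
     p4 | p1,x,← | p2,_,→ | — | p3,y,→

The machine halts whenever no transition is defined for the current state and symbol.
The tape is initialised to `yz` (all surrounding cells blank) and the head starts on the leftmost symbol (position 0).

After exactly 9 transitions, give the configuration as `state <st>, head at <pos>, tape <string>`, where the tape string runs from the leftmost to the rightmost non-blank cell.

state p2, head at -1, tape x_xx

p0 | ___[y]z_   read y → write z, move →, go to p0
p0 | ___z[z]_   read z → write y, move →, go to p3
p3 | ___zy[_]   read _ → write x, move ←, go to p2
p2 | ___z[y]x   read y → write x, move ←, go to p3
p3 | ___[z]xx   read z → write _, move ←, go to p0
p0 | __[_]_xx   read _ → write x, move ←, go to p3
p3 | _[_]x_xx   read _ → write x, move ←, go to p2
p2 | [_]xx_xx   read _ → write _, move →, go to p1
p1 | _[x]x_xx   read x → write _, move →, go to p2
p2 | __[x]_xx
After 9 steps: state p2, head at -1, tape x_xx.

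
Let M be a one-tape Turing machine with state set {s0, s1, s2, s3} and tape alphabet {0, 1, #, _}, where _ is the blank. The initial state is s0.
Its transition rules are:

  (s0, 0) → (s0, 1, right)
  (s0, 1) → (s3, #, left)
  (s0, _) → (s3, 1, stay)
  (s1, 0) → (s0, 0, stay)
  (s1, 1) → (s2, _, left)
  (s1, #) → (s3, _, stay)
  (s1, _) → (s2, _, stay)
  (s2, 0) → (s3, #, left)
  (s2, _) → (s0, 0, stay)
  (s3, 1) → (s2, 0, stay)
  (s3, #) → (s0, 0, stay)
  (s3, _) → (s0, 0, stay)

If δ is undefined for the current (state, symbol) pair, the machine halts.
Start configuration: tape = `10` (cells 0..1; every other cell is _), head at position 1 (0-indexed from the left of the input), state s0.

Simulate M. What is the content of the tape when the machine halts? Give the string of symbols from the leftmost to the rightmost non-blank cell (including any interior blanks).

1###

s0 | _1[0]_   read 0 → write 1, move right, go to s0
s0 | _11[_]   read _ → write 1, move stay, go to s3
s3 | _11[1]   read 1 → write 0, move stay, go to s2
s2 | _11[0]   read 0 → write #, move left, go to s3
s3 | _1[1]#   read 1 → write 0, move stay, go to s2
s2 | _1[0]#   read 0 → write #, move left, go to s3
s3 | _[1]##   read 1 → write 0, move stay, go to s2
s2 | _[0]##   read 0 → write #, move left, go to s3
s3 | [_]###   read _ → write 0, move stay, go to s0
s0 | [0]###   read 0 → write 1, move right, go to s0
s0 | 1[#]##
The non-blank tape span at halt is 1###.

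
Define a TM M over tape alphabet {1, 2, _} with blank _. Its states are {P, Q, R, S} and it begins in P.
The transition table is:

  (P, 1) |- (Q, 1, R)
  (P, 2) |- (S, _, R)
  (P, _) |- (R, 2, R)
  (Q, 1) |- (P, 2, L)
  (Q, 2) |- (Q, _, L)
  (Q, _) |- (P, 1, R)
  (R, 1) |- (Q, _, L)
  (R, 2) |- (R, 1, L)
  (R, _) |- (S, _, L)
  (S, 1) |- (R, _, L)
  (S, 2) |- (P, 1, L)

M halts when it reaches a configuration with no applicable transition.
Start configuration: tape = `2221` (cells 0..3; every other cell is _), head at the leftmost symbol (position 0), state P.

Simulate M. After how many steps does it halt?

P | ____[2]221   read 2 → write _, move R, go to S
S | _____[2]21   read 2 → write 1, move L, go to P
P | ____[_]121   read _ → write 2, move R, go to R
R | ____2[1]21   read 1 → write _, move L, go to Q
Q | ____[2]_21   read 2 → write _, move L, go to Q
Q | ___[_]__21   read _ → write 1, move R, go to P
P | ___1[_]_21   read _ → write 2, move R, go to R
R | ___12[_]21   read _ → write _, move L, go to S
S | ___1[2]_21   read 2 → write 1, move L, go to P
P | ___[1]1_21   read 1 → write 1, move R, go to Q
Q | ___1[1]_21   read 1 → write 2, move L, go to P
P | ___[1]2_21   read 1 → write 1, move R, go to Q
Q | ___1[2]_21   read 2 → write _, move L, go to Q
Q | ___[1]__21   read 1 → write 2, move L, go to P
P | __[_]2__21   read _ → write 2, move R, go to R
R | __2[2]__21   read 2 → write 1, move L, go to R
R | __[2]1__21   read 2 → write 1, move L, go to R
R | _[_]11__21   read _ → write _, move L, go to S
S | [_]_11__21
M halts after 18 transitions.

18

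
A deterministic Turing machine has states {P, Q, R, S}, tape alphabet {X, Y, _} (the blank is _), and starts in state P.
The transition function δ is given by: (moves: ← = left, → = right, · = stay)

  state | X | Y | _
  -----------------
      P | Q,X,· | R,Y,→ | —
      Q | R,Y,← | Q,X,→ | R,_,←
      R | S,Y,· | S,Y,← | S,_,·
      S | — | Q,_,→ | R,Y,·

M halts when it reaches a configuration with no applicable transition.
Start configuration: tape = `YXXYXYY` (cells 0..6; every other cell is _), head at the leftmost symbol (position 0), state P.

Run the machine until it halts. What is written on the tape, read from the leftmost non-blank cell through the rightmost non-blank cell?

P | [Y]XXYXYY_   read Y → write Y, move →, go to R
R | Y[X]XYXYY_   read X → write Y, move ·, go to S
S | Y[Y]XYXYY_   read Y → write _, move →, go to Q
Q | Y_[X]YXYY_   read X → write Y, move ←, go to R
R | Y[_]YYXYY_   read _ → write _, move ·, go to S
S | Y[_]YYXYY_   read _ → write Y, move ·, go to R
R | Y[Y]YYXYY_   read Y → write Y, move ←, go to S
S | [Y]YYYXYY_   read Y → write _, move →, go to Q
Q | _[Y]YYXYY_   read Y → write X, move →, go to Q
Q | _X[Y]YXYY_   read Y → write X, move →, go to Q
Q | _XX[Y]XYY_   read Y → write X, move →, go to Q
Q | _XXX[X]YY_   read X → write Y, move ←, go to R
R | _XX[X]YYY_   read X → write Y, move ·, go to S
S | _XX[Y]YYY_   read Y → write _, move →, go to Q
Q | _XX_[Y]YY_   read Y → write X, move →, go to Q
Q | _XX_X[Y]Y_   read Y → write X, move →, go to Q
Q | _XX_XX[Y]_   read Y → write X, move →, go to Q
Q | _XX_XXX[_]   read _ → write _, move ←, go to R
R | _XX_XX[X]_   read X → write Y, move ·, go to S
S | _XX_XX[Y]_   read Y → write _, move →, go to Q
Q | _XX_XX_[_]   read _ → write _, move ←, go to R
R | _XX_XX[_]_   read _ → write _, move ·, go to S
S | _XX_XX[_]_   read _ → write Y, move ·, go to R
R | _XX_XX[Y]_   read Y → write Y, move ←, go to S
S | _XX_X[X]Y_
The non-blank tape span at halt is XX_XXY.

XX_XXY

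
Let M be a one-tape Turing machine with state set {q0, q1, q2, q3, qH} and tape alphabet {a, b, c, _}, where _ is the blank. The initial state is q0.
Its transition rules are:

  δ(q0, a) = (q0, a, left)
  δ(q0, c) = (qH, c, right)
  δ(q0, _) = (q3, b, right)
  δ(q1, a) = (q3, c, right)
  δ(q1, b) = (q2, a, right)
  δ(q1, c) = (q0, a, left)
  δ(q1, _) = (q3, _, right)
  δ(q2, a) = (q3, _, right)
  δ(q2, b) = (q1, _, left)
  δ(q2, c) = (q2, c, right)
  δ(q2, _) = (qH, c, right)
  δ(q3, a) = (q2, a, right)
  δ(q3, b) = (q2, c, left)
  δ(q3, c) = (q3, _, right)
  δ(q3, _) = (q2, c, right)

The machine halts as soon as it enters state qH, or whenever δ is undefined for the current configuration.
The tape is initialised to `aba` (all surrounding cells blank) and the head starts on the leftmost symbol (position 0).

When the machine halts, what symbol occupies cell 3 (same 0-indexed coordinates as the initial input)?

c

q0 | _[a]ba___   read a → write a, move left, go to q0
q0 | [_]aba___   read _ → write b, move right, go to q3
q3 | b[a]ba___   read a → write a, move right, go to q2
q2 | ba[b]a___   read b → write _, move left, go to q1
q1 | b[a]_a___   read a → write c, move right, go to q3
q3 | bc[_]a___   read _ → write c, move right, go to q2
q2 | bcc[a]___   read a → write _, move right, go to q3
q3 | bcc_[_]__   read _ → write c, move right, go to q2
q2 | bcc_c[_]_   read _ → write c, move right, go to qH
qH | bcc_cc[_]
Cell 3 holds c when M halts.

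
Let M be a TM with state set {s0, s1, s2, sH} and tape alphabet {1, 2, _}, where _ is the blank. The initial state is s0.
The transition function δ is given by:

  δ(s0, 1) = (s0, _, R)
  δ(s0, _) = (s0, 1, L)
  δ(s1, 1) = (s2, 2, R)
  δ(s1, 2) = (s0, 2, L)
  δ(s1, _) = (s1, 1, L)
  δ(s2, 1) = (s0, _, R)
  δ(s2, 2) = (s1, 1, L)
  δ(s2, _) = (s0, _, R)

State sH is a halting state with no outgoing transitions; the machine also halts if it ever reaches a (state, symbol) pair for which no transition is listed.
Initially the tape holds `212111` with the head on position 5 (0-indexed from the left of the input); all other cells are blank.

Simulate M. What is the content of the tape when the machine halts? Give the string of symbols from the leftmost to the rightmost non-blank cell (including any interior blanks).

state=s0 head=5 tape=21211[1]___   (s0,1)→(s0,_,R)
state=s0 head=6 tape=21211_[_]__   (s0,_)→(s0,1,L)
state=s0 head=5 tape=21211[_]1__   (s0,_)→(s0,1,L)
state=s0 head=4 tape=2121[1]11__   (s0,1)→(s0,_,R)
state=s0 head=5 tape=2121_[1]1__   (s0,1)→(s0,_,R)
state=s0 head=6 tape=2121__[1]__   (s0,1)→(s0,_,R)
state=s0 head=7 tape=2121___[_]_   (s0,_)→(s0,1,L)
state=s0 head=6 tape=2121__[_]1_   (s0,_)→(s0,1,L)
state=s0 head=5 tape=2121_[_]11_   (s0,_)→(s0,1,L)
state=s0 head=4 tape=2121[_]111_   (s0,_)→(s0,1,L)
state=s0 head=3 tape=212[1]1111_   (s0,1)→(s0,_,R)
state=s0 head=4 tape=212_[1]111_   (s0,1)→(s0,_,R)
state=s0 head=5 tape=212__[1]11_   (s0,1)→(s0,_,R)
state=s0 head=6 tape=212___[1]1_   (s0,1)→(s0,_,R)
state=s0 head=7 tape=212____[1]_   (s0,1)→(s0,_,R)
state=s0 head=8 tape=212_____[_]   (s0,_)→(s0,1,L)
state=s0 head=7 tape=212____[_]1   (s0,_)→(s0,1,L)
state=s0 head=6 tape=212___[_]11   (s0,_)→(s0,1,L)
state=s0 head=5 tape=212__[_]111   (s0,_)→(s0,1,L)
state=s0 head=4 tape=212_[_]1111   (s0,_)→(s0,1,L)
state=s0 head=3 tape=212[_]11111   (s0,_)→(s0,1,L)
state=s0 head=2 tape=21[2]111111
The non-blank tape span at halt is 212111111.

212111111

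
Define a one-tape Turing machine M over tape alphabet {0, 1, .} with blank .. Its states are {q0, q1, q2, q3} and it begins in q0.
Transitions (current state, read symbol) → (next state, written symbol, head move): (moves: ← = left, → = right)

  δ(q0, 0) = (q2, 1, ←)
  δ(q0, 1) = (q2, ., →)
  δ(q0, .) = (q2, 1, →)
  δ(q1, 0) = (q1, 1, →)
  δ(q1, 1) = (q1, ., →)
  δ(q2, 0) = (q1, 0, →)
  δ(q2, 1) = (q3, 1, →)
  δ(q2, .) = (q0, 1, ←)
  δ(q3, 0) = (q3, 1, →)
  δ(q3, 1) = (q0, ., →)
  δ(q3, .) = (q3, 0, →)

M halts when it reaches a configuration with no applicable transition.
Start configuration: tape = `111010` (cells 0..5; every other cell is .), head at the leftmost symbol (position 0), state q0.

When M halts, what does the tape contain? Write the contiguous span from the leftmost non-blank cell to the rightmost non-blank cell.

state=q0 head=0 tape=[1]11010.   (q0,1)→(q2,.,→)
state=q2 head=1 tape=.[1]1010.   (q2,1)→(q3,1,→)
state=q3 head=2 tape=.1[1]010.   (q3,1)→(q0,.,→)
state=q0 head=3 tape=.1.[0]10.   (q0,0)→(q2,1,←)
state=q2 head=2 tape=.1[.]110.   (q2,.)→(q0,1,←)
state=q0 head=1 tape=.[1]1110.   (q0,1)→(q2,.,→)
state=q2 head=2 tape=..[1]110.   (q2,1)→(q3,1,→)
state=q3 head=3 tape=..1[1]10.   (q3,1)→(q0,.,→)
state=q0 head=4 tape=..1.[1]0.   (q0,1)→(q2,.,→)
state=q2 head=5 tape=..1..[0].   (q2,0)→(q1,0,→)
state=q1 head=6 tape=..1..0[.]
The non-blank tape span at halt is 1..0.

1..0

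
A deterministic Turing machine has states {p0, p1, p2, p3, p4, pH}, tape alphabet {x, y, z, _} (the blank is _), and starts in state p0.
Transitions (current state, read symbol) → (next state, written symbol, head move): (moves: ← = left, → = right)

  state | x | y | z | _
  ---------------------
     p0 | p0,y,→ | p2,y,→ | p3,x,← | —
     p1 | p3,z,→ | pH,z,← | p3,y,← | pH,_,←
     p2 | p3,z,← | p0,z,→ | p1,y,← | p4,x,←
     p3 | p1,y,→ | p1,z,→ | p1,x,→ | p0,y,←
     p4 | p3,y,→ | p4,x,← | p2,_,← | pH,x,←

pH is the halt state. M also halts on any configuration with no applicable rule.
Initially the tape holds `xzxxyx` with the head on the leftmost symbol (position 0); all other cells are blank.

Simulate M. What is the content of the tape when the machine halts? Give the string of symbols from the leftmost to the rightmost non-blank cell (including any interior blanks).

zzyzxzz

p0 | [x]zxxyx__   read x → write y, move →, go to p0
p0 | y[z]xxyx__   read z → write x, move ←, go to p3
p3 | [y]xxxyx__   read y → write z, move →, go to p1
p1 | z[x]xxyx__   read x → write z, move →, go to p3
p3 | zz[x]xyx__   read x → write y, move →, go to p1
p1 | zzy[x]yx__   read x → write z, move →, go to p3
p3 | zzyz[y]x__   read y → write z, move →, go to p1
p1 | zzyzz[x]__   read x → write z, move →, go to p3
p3 | zzyzzz[_]_   read _ → write y, move ←, go to p0
p0 | zzyzz[z]y_   read z → write x, move ←, go to p3
p3 | zzyz[z]xy_   read z → write x, move →, go to p1
p1 | zzyzx[x]y_   read x → write z, move →, go to p3
p3 | zzyzxz[y]_   read y → write z, move →, go to p1
p1 | zzyzxzz[_]   read _ → write _, move ←, go to pH
pH | zzyzxz[z]_
The non-blank tape span at halt is zzyzxzz.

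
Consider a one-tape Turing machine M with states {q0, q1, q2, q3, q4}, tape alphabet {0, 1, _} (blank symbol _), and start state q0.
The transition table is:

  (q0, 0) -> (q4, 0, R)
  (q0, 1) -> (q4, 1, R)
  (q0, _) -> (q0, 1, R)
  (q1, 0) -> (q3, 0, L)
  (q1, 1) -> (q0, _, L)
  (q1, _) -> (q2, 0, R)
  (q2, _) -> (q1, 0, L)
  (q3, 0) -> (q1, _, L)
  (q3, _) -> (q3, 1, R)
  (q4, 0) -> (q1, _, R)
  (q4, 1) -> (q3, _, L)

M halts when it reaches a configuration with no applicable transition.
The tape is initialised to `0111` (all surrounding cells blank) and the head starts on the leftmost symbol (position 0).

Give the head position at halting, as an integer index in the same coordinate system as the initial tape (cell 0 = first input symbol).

q0 | ___[0]111   read 0 → write 0, move R, go to q4
q4 | ___0[1]11   read 1 → write _, move L, go to q3
q3 | ___[0]_11   read 0 → write _, move L, go to q1
q1 | __[_]__11   read _ → write 0, move R, go to q2
q2 | __0[_]_11   read _ → write 0, move L, go to q1
q1 | __[0]0_11   read 0 → write 0, move L, go to q3
q3 | _[_]00_11   read _ → write 1, move R, go to q3
q3 | _1[0]0_11   read 0 → write _, move L, go to q1
q1 | _[1]_0_11   read 1 → write _, move L, go to q0
q0 | [_]__0_11   read _ → write 1, move R, go to q0
q0 | 1[_]_0_11   read _ → write 1, move R, go to q0
q0 | 11[_]0_11   read _ → write 1, move R, go to q0
q0 | 111[0]_11   read 0 → write 0, move R, go to q4
q4 | 1110[_]11
At halt the head is at cell 1.

1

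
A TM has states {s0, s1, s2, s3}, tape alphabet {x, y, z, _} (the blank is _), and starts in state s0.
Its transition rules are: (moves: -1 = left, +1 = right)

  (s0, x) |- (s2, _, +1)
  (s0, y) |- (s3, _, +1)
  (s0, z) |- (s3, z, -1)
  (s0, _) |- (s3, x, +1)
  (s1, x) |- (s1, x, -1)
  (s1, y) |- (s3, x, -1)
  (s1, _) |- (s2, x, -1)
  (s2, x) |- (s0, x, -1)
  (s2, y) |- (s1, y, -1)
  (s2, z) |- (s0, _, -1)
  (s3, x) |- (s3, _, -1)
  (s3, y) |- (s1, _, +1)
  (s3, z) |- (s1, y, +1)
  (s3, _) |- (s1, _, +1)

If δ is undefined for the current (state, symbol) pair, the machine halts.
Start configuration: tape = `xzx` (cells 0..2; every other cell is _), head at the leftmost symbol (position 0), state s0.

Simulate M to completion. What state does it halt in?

s2

state=s0 head=0 tape=__[x]zx   (s0,x)→(s2,_,+1)
state=s2 head=1 tape=___[z]x   (s2,z)→(s0,_,-1)
state=s0 head=0 tape=__[_]_x   (s0,_)→(s3,x,+1)
state=s3 head=1 tape=__x[_]x   (s3,_)→(s1,_,+1)
state=s1 head=2 tape=__x_[x]   (s1,x)→(s1,x,-1)
state=s1 head=1 tape=__x[_]x   (s1,_)→(s2,x,-1)
state=s2 head=0 tape=__[x]xx   (s2,x)→(s0,x,-1)
state=s0 head=-1 tape=_[_]xxx   (s0,_)→(s3,x,+1)
state=s3 head=0 tape=_x[x]xx   (s3,x)→(s3,_,-1)
state=s3 head=-1 tape=_[x]_xx   (s3,x)→(s3,_,-1)
state=s3 head=-2 tape=[_]__xx   (s3,_)→(s1,_,+1)
state=s1 head=-1 tape=_[_]_xx   (s1,_)→(s2,x,-1)
state=s2 head=-2 tape=[_]x_xx
No transition is defined for (s2, _); M halts in state s2.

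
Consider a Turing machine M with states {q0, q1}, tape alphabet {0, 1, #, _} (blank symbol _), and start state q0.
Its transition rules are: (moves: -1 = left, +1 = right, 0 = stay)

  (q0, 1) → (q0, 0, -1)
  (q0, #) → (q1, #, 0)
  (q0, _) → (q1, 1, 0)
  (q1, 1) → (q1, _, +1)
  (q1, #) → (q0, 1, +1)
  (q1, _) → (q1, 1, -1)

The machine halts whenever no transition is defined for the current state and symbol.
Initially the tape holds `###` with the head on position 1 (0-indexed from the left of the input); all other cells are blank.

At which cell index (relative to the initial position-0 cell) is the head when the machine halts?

q0 | _#[#]#____   read # → write #, move 0, go to q1
q1 | _#[#]#____   read # → write 1, move +1, go to q0
q0 | _#1[#]____   read # → write #, move 0, go to q1
q1 | _#1[#]____   read # → write 1, move +1, go to q0
q0 | _#11[_]___   read _ → write 1, move 0, go to q1
q1 | _#11[1]___   read 1 → write _, move +1, go to q1
q1 | _#11_[_]__   read _ → write 1, move -1, go to q1
q1 | _#11[_]1__   read _ → write 1, move -1, go to q1
q1 | _#1[1]11__   read 1 → write _, move +1, go to q1
q1 | _#1_[1]1__   read 1 → write _, move +1, go to q1
q1 | _#1__[1]__   read 1 → write _, move +1, go to q1
q1 | _#1___[_]_   read _ → write 1, move -1, go to q1
q1 | _#1__[_]1_   read _ → write 1, move -1, go to q1
q1 | _#1_[_]11_   read _ → write 1, move -1, go to q1
q1 | _#1[_]111_   read _ → write 1, move -1, go to q1
q1 | _#[1]1111_   read 1 → write _, move +1, go to q1
q1 | _#_[1]111_   read 1 → write _, move +1, go to q1
q1 | _#__[1]11_   read 1 → write _, move +1, go to q1
q1 | _#___[1]1_   read 1 → write _, move +1, go to q1
q1 | _#____[1]_   read 1 → write _, move +1, go to q1
q1 | _#_____[_]   read _ → write 1, move -1, go to q1
q1 | _#____[_]1   read _ → write 1, move -1, go to q1
q1 | _#___[_]11   read _ → write 1, move -1, go to q1
q1 | _#__[_]111   read _ → write 1, move -1, go to q1
q1 | _#_[_]1111   read _ → write 1, move -1, go to q1
q1 | _#[_]11111   read _ → write 1, move -1, go to q1
q1 | _[#]111111   read # → write 1, move +1, go to q0
q0 | _1[1]11111   read 1 → write 0, move -1, go to q0
q0 | _[1]011111   read 1 → write 0, move -1, go to q0
q0 | [_]0011111   read _ → write 1, move 0, go to q1
q1 | [1]0011111   read 1 → write _, move +1, go to q1
q1 | _[0]011111
At halt the head is at cell 0.

0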